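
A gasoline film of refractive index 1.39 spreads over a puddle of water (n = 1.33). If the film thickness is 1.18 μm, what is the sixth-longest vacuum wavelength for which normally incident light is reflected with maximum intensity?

At the upper boundary (n = 1.0 to n = 1.39) the reflected ray undergoes a half-wave phase shift.
Bottom surface (1.39 → 1.33): reflection off a lower-index medium gives no phase shift.
Net: one phase inversion between the two reflected rays.
For maximum reflection here: 2 n t = (m + ½) λ.
λ = 2 n t / (m + ½). The sixth-longest wavelength is m = 5: λ = 2 × 1.39 × 1180 / 5.50 = 596 nm.

596 nm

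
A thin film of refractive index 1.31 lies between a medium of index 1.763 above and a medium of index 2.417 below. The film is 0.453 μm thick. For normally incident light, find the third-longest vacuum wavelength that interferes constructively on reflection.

475 nm

Ray reflecting at the top interface goes from n = 1.763 toward n = 1.31: no phase shift.
Bottom surface (1.31 → 2.417): reflection off a higher-index medium gives a half-wave phase shift.
The two reflections differ by half a wavelength.
With one net inversion, constructive interference in reflection requires 2 n t = (m + ½) λ.
λ = 2 n t / (m + ½). The third-longest wavelength is m = 2: λ = 2 × 1.31 × 453 / 2.50 = 475 nm.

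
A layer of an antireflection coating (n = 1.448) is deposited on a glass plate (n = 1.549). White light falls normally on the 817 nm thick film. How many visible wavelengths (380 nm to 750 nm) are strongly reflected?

3

At the upper boundary (n = 1.0 to n = 1.448) the reflected ray undergoes a half-wave phase shift.
Ray reflecting at the bottom interface goes from n = 1.448 toward n = 1.549: a half-wave phase shift.
The two reflections carry the same phase change, so no net offset.
So the condition for constructive reflection is 2 n t = m λ.
λ = 2 n t / m = 2366 / m nm.
m=3: 789 nm (IR); m=4: 592 nm (visible); m=5: 473 nm (visible); m=6: 394 nm (visible); m=7: 338 nm (UV).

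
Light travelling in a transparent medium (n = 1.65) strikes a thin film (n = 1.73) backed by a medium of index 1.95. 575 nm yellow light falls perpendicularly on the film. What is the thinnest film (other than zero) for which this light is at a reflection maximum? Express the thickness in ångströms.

1662 Å

At the upper boundary (n = 1.65 to n = 1.73) the reflected ray undergoes a half-wave phase shift.
Ray reflecting at the bottom interface goes from n = 1.73 toward n = 1.95: a half-wave phase shift.
Zero or two π shifts → no net half-wave offset.
For bright reflection here: 2 n t = m λ.
Minimum nonzero at m = 1: t = λ / (2 n) = 575 / (2 × 1.73) = 166 nm.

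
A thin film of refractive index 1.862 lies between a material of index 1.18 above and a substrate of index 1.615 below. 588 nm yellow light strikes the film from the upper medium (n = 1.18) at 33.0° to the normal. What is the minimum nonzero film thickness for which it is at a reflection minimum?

168 nm

Top surface (1.18 → 1.862): reflection off a higher-index medium gives a half-wave phase shift.
Bottom surface (1.862 → 1.615): reflection off a lower-index medium gives no phase shift.
Net: one phase inversion between the two reflected rays.
So the condition for destructive reflection is 2 n t cos θ_r = m λ.
Snell's law: 1.18 sin 33.0° = 1.862 sin θ_r → sin θ_r = 0.345, cos θ_r = 0.939.
Minimum nonzero at m = 1: t = λ / (2 n cos θ_r) = 588 / (2 × 1.862 × 0.939) = 168 nm.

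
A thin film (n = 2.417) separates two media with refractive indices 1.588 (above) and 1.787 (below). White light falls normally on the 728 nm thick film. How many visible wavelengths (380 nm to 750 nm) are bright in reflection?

Ray reflecting at the top interface goes from n = 1.588 toward n = 2.417: a half-wave phase shift.
At the lower boundary (n = 2.417 to n = 1.787) the reflected ray undergoes no phase shift.
The two reflections differ by half a wavelength.
So the condition for constructive reflection is 2 n t = (m + ½) λ.
λ = 2 n t / (m + ½) = 3519 / (m + ½) nm.
m=4: 782 nm (IR); m=5: 640 nm (visible); m=6: 541 nm (visible); m=7: 469 nm (visible); m=8: 414 nm (visible); m=9: 370 nm (UV).

4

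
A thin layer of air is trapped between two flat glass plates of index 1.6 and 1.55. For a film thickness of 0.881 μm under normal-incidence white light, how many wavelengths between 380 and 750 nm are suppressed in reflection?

Top surface (1.6 → 1.0): reflection off a lower-index medium gives no phase shift.
At the lower boundary (n = 1.0 to n = 1.55) the reflected ray undergoes a half-wave phase shift.
The two reflections differ by half a wavelength.
So the condition for destructive reflection is 2 n t = m λ.
λ = 2 n t / m = 1762 / m nm.
m=2: 881 nm (IR); m=3: 587 nm (visible); m=4: 441 nm (visible); m=5: 352 nm (UV).

2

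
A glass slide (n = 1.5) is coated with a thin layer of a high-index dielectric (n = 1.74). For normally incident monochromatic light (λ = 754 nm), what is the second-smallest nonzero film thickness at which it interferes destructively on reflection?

433 nm

Top surface (1.0 → 1.74): reflection off a higher-index medium gives a half-wave phase shift.
Ray reflecting at the bottom interface goes from n = 1.74 toward n = 1.5: no phase shift.
The two reflections differ by half a wavelength.
So the condition for destructive reflection is 2 n t = m λ.
The second-smallest nonzero thickness corresponds to m = 2: t = m λ / (2 n) = 2.00 × 754 / (2 × 1.74) = 433 nm.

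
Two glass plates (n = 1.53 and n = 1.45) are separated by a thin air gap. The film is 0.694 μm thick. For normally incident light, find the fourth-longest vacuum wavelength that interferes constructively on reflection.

397 nm

Top surface (1.53 → 1.0): reflection off a lower-index medium gives no phase shift.
At the lower boundary (n = 1.0 to n = 1.45) the reflected ray undergoes a half-wave phase shift.
Exactly one π shift → a net half-wave offset.
So the condition for constructive reflection is 2 n t = (m + ½) λ.
λ = 2 n t / (m + ½). The fourth-longest wavelength is m = 3: λ = 2 × 1.0 × 694 / 3.50 = 397 nm.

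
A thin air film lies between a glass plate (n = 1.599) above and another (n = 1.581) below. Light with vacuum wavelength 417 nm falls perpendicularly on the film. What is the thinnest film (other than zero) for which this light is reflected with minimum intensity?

At the upper boundary (n = 1.599 to n = 1.0) the reflected ray undergoes no phase shift.
Ray reflecting at the bottom interface goes from n = 1.0 toward n = 1.581: a half-wave phase shift.
Net: one phase inversion between the two reflected rays.
For minimum reflection here: 2 n t = m λ.
Minimum nonzero at m = 1: t = λ / (2 n) = 417 / (2 × 1.0) = 209 nm.

209 nm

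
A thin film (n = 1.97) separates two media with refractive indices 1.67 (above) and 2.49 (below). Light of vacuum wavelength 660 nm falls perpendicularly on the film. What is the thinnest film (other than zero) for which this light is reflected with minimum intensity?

Top surface (1.67 → 1.97): reflection off a higher-index medium gives a half-wave phase shift.
Ray reflecting at the bottom interface goes from n = 1.97 toward n = 2.49: a half-wave phase shift.
The two reflections carry the same phase change, so no net offset.
With no net inversion, destructive interference in reflection requires 2 n t = (m + ½) λ.
Minimum at m = 0: t = λ / (4 n) = 660 / (4 × 1.97) = 83.8 nm.

83.8 nm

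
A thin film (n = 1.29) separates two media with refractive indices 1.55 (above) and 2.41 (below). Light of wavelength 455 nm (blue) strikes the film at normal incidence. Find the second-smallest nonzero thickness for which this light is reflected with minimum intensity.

353 nm

Ray reflecting at the top interface goes from n = 1.55 toward n = 1.29: no phase shift.
Ray reflecting at the bottom interface goes from n = 1.29 toward n = 2.41: a half-wave phase shift.
Net: one phase inversion between the two reflected rays.
With one net inversion, destructive interference in reflection requires 2 n t = m λ.
The second-smallest nonzero thickness corresponds to m = 2: t = m λ / (2 n) = 2.00 × 455 / (2 × 1.29) = 353 nm.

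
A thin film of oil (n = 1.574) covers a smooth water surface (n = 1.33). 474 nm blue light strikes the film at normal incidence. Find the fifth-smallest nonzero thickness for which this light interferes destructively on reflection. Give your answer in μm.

0.753 μm

Ray reflecting at the top interface goes from n = 1.0 toward n = 1.574: a half-wave phase shift.
Ray reflecting at the bottom interface goes from n = 1.574 toward n = 1.33: no phase shift.
Exactly one π shift → a net half-wave offset.
With one net inversion, destructive interference in reflection requires 2 n t = m λ.
The fifth-smallest nonzero thickness corresponds to m = 5: t = m λ / (2 n) = 5.00 × 474 / (2 × 1.574) = 753 nm.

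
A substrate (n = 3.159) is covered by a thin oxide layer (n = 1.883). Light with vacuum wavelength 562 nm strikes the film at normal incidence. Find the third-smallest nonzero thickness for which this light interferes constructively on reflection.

Top surface (1.0 → 1.883): reflection off a higher-index medium gives a half-wave phase shift.
Ray reflecting at the bottom interface goes from n = 1.883 toward n = 3.159: a half-wave phase shift.
Net: no relative phase inversion (both shifts match).
With no net inversion, constructive interference in reflection requires 2 n t = m λ.
The third-smallest nonzero thickness corresponds to m = 3: t = m λ / (2 n) = 3.00 × 562 / (2 × 1.883) = 448 nm.

448 nm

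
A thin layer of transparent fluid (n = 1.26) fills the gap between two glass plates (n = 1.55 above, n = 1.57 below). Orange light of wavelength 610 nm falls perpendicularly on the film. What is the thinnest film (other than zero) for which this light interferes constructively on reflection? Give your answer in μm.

0.121 μm

Ray reflecting at the top interface goes from n = 1.55 toward n = 1.26: no phase shift.
At the lower boundary (n = 1.26 to n = 1.57) the reflected ray undergoes a half-wave phase shift.
Net: one phase inversion between the two reflected rays.
For strong reflection here: 2 n t = (m + ½) λ.
Minimum at m = 0: t = λ / (4 n) = 610 / (4 × 1.26) = 121 nm.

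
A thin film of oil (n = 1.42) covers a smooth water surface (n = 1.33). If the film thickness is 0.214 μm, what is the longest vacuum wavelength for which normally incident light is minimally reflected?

608 nm

At the upper boundary (n = 1.0 to n = 1.42) the reflected ray undergoes a half-wave phase shift.
At the lower boundary (n = 1.42 to n = 1.33) the reflected ray undergoes no phase shift.
The two reflections differ by half a wavelength.
With one net inversion, destructive interference in reflection requires 2 n t = m λ.
λ = 2 n t / m. The longest wavelength is m = 1: λ = 2 × 1.42 × 214 / 1.00 = 608 nm.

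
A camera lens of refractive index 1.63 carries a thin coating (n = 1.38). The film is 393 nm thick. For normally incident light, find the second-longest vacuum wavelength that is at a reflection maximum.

542 nm

At the upper boundary (n = 1.0 to n = 1.38) the reflected ray undergoes a half-wave phase shift.
At the lower boundary (n = 1.38 to n = 1.63) the reflected ray undergoes a half-wave phase shift.
Zero or two π shifts → no net half-wave offset.
With no net inversion, constructive interference in reflection requires 2 n t = m λ.
λ = 2 n t / m. The second-longest wavelength is m = 2: λ = 2 × 1.38 × 393 / 2.00 = 542 nm.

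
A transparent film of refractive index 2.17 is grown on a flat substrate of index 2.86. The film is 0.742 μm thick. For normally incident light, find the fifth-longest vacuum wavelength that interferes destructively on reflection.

716 nm

Ray reflecting at the top interface goes from n = 1.0 toward n = 2.17: a half-wave phase shift.
Ray reflecting at the bottom interface goes from n = 2.17 toward n = 2.86: a half-wave phase shift.
Zero or two π shifts → no net half-wave offset.
With no net inversion, destructive interference in reflection requires 2 n t = (m + ½) λ.
λ = 2 n t / (m + ½). The fifth-longest wavelength is m = 4: λ = 2 × 2.17 × 742 / 4.50 = 716 nm.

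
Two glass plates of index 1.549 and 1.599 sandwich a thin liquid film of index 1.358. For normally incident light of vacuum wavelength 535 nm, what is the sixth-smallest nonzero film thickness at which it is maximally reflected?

1083 nm

Ray reflecting at the top interface goes from n = 1.549 toward n = 1.358: no phase shift.
Ray reflecting at the bottom interface goes from n = 1.358 toward n = 1.599: a half-wave phase shift.
Net: one phase inversion between the two reflected rays.
For strong reflection here: 2 n t = (m + ½) λ.
The sixth-smallest nonzero thickness corresponds to m = 5: t = (m + ½) λ / (2 n) = 5.50 × 535 / (2 × 1.358) = 1083 nm.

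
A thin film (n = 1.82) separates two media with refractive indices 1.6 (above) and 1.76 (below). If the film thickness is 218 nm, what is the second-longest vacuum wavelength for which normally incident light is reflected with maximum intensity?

529 nm

At the upper boundary (n = 1.6 to n = 1.82) the reflected ray undergoes a half-wave phase shift.
Ray reflecting at the bottom interface goes from n = 1.82 toward n = 1.76: no phase shift.
The two reflections differ by half a wavelength.
With one net inversion, constructive interference in reflection requires 2 n t = (m + ½) λ.
λ = 2 n t / (m + ½). The second-longest wavelength is m = 1: λ = 2 × 1.82 × 218 / 1.50 = 529 nm.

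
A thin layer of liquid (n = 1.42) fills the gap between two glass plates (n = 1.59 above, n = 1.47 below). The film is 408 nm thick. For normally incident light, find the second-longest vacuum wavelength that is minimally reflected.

579 nm

Top surface (1.59 → 1.42): reflection off a lower-index medium gives no phase shift.
Bottom surface (1.42 → 1.47): reflection off a higher-index medium gives a half-wave phase shift.
The two reflections differ by half a wavelength.
With one net inversion, destructive interference in reflection requires 2 n t = m λ.
λ = 2 n t / m. The second-longest wavelength is m = 2: λ = 2 × 1.42 × 408 / 2.00 = 579 nm.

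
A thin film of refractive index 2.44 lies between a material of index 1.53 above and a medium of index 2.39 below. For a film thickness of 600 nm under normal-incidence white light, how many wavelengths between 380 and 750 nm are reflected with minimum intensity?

Top surface (1.53 → 2.44): reflection off a higher-index medium gives a half-wave phase shift.
At the lower boundary (n = 2.44 to n = 2.39) the reflected ray undergoes no phase shift.
Exactly one π shift → a net half-wave offset.
With one net inversion, destructive interference in reflection requires 2 n t = m λ.
λ = 2 n t / m = 2928 / m nm.
m=3: 976 nm (IR); m=4: 732 nm (visible); m=5: 586 nm (visible); m=6: 488 nm (visible); m=7: 418 nm (visible); m=8: 366 nm (UV).

4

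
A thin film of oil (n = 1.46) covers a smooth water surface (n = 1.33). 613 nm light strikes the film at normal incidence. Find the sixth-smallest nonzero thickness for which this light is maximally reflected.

1155 nm

Ray reflecting at the top interface goes from n = 1.0 toward n = 1.46: a half-wave phase shift.
Bottom surface (1.46 → 1.33): reflection off a lower-index medium gives no phase shift.
Exactly one π shift → a net half-wave offset.
With one net inversion, constructive interference in reflection requires 2 n t = (m + ½) λ.
The sixth-smallest nonzero thickness corresponds to m = 5: t = (m + ½) λ / (2 n) = 5.50 × 613 / (2 × 1.46) = 1155 nm.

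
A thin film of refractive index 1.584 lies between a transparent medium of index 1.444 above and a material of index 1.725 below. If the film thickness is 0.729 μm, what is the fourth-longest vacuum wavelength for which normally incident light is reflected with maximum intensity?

577 nm

Top surface (1.444 → 1.584): reflection off a higher-index medium gives a half-wave phase shift.
At the lower boundary (n = 1.584 to n = 1.725) the reflected ray undergoes a half-wave phase shift.
Zero or two π shifts → no net half-wave offset.
For maximum reflection here: 2 n t = m λ.
λ = 2 n t / m. The fourth-longest wavelength is m = 4: λ = 2 × 1.584 × 729 / 4.00 = 577 nm.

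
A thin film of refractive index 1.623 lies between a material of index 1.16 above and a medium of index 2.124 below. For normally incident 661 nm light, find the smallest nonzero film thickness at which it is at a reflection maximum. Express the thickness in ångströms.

Top surface (1.16 → 1.623): reflection off a higher-index medium gives a half-wave phase shift.
Bottom surface (1.623 → 2.124): reflection off a higher-index medium gives a half-wave phase shift.
Zero or two π shifts → no net half-wave offset.
So the condition for constructive reflection is 2 n t = m λ.
Minimum nonzero at m = 1: t = λ / (2 n) = 661 / (2 × 1.623) = 204 nm.

2036 Å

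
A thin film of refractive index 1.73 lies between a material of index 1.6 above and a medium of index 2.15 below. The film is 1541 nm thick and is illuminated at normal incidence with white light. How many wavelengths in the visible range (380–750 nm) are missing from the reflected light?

Ray reflecting at the top interface goes from n = 1.6 toward n = 1.73: a half-wave phase shift.
Bottom surface (1.73 → 2.15): reflection off a higher-index medium gives a half-wave phase shift.
Net: no relative phase inversion (both shifts match).
For dark reflection here: 2 n t = (m + ½) λ.
λ = 2 n t / (m + ½) = 5332 / (m + ½) nm.
m=6: 820 nm (IR); m=7: 711 nm (visible); m=8: 627 nm (visible); m=9: 561 nm (visible); m=10: 508 nm (visible); m=11: 464 nm (visible); m=12: 427 nm (visible); m=13: 395 nm (visible); m=14: 368 nm (UV).

7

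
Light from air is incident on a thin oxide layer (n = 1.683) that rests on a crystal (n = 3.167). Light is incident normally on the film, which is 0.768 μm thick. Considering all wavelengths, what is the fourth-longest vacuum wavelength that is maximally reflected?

Ray reflecting at the top interface goes from n = 1.0 toward n = 1.683: a half-wave phase shift.
At the lower boundary (n = 1.683 to n = 3.167) the reflected ray undergoes a half-wave phase shift.
Zero or two π shifts → no net half-wave offset.
So the condition for constructive reflection is 2 n t = m λ.
λ = 2 n t / m. The fourth-longest wavelength is m = 4: λ = 2 × 1.683 × 768 / 4.00 = 646 nm.

646 nm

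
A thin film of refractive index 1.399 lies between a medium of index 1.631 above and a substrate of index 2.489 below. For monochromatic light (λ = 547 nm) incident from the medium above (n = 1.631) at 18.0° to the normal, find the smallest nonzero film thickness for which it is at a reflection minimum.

210 nm

At the upper boundary (n = 1.631 to n = 1.399) the reflected ray undergoes no phase shift.
Ray reflecting at the bottom interface goes from n = 1.399 toward n = 2.489: a half-wave phase shift.
The two reflections differ by half a wavelength.
So the condition for destructive reflection is 2 n t cos θ_r = m λ.
Snell's law: 1.631 sin 18.0° = 1.399 sin θ_r → sin θ_r = 0.360, cos θ_r = 0.933.
Minimum nonzero at m = 1: t = λ / (2 n cos θ_r) = 547 / (2 × 1.399 × 0.933) = 210 nm.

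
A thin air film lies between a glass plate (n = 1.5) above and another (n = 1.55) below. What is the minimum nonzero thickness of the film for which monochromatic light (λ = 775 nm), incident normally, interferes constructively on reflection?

Ray reflecting at the top interface goes from n = 1.5 toward n = 1.0: no phase shift.
Bottom surface (1.0 → 1.55): reflection off a higher-index medium gives a half-wave phase shift.
Exactly one π shift → a net half-wave offset.
With one net inversion, constructive interference in reflection requires 2 n t = (m + ½) λ.
Minimum at m = 0: t = λ / (4 n) = 775 / (4 × 1.0) = 194 nm.

194 nm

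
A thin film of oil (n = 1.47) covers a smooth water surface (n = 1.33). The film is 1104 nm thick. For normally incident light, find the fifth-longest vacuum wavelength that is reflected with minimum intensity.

649 nm

Top surface (1.0 → 1.47): reflection off a higher-index medium gives a half-wave phase shift.
Bottom surface (1.47 → 1.33): reflection off a lower-index medium gives no phase shift.
Net: one phase inversion between the two reflected rays.
With one net inversion, destructive interference in reflection requires 2 n t = m λ.
λ = 2 n t / m. The fifth-longest wavelength is m = 5: λ = 2 × 1.47 × 1104 / 5.00 = 649 nm.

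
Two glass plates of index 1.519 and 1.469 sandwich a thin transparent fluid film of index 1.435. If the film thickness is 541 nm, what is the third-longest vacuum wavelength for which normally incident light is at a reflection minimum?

518 nm

Ray reflecting at the top interface goes from n = 1.519 toward n = 1.435: no phase shift.
Ray reflecting at the bottom interface goes from n = 1.435 toward n = 1.469: a half-wave phase shift.
Exactly one π shift → a net half-wave offset.
For minimum reflection here: 2 n t = m λ.
λ = 2 n t / m. The third-longest wavelength is m = 3: λ = 2 × 1.435 × 541 / 3.00 = 518 nm.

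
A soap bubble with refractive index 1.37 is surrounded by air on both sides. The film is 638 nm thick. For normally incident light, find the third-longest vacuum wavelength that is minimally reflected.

583 nm

Top surface (1.0 → 1.37): reflection off a higher-index medium gives a half-wave phase shift.
Bottom surface (1.37 → 1.0): reflection off a lower-index medium gives no phase shift.
The two reflections differ by half a wavelength.
So the condition for destructive reflection is 2 n t = m λ.
λ = 2 n t / m. The third-longest wavelength is m = 3: λ = 2 × 1.37 × 638 / 3.00 = 583 nm.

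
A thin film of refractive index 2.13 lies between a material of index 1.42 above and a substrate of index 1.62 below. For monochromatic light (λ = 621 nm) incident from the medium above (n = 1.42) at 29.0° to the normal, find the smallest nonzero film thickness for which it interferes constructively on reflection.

77.0 nm

At the upper boundary (n = 1.42 to n = 2.13) the reflected ray undergoes a half-wave phase shift.
Ray reflecting at the bottom interface goes from n = 2.13 toward n = 1.62: no phase shift.
The two reflections differ by half a wavelength.
For maximum reflection here: 2 n t cos θ_r = (m + ½) λ.
Snell's law: 1.42 sin 29.0° = 2.13 sin θ_r → sin θ_r = 0.323, cos θ_r = 0.946.
Minimum at m = 0: t = λ / (4 n cos θ_r) = 621 / (4 × 2.13 × 0.946) = 77.0 nm.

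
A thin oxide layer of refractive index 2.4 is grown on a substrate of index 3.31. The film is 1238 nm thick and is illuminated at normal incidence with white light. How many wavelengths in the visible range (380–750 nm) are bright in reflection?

8

At the upper boundary (n = 1.0 to n = 2.4) the reflected ray undergoes a half-wave phase shift.
Ray reflecting at the bottom interface goes from n = 2.4 toward n = 3.31: a half-wave phase shift.
Net: no relative phase inversion (both shifts match).
So the condition for constructive reflection is 2 n t = m λ.
λ = 2 n t / m = 5942 / m nm.
m=7: 849 nm (IR); m=8: 743 nm (visible); m=9: 660 nm (visible); m=10: 594 nm (visible); m=11: 540 nm (visible); m=12: 495 nm (visible); m=13: 457 nm (visible); m=14: 424 nm (visible); m=15: 396 nm (visible); m=16: 371 nm (UV).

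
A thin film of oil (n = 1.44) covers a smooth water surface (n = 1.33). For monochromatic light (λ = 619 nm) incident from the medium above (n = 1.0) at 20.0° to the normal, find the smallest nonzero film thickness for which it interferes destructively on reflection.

221 nm

Top surface (1.0 → 1.44): reflection off a higher-index medium gives a half-wave phase shift.
Ray reflecting at the bottom interface goes from n = 1.44 toward n = 1.33: no phase shift.
Net: one phase inversion between the two reflected rays.
For weak reflection here: 2 n t cos θ_r = m λ.
Snell's law: 1.0 sin 20.0° = 1.44 sin θ_r → sin θ_r = 0.238, cos θ_r = 0.971.
Minimum nonzero at m = 1: t = λ / (2 n cos θ_r) = 619 / (2 × 1.44 × 0.971) = 221 nm.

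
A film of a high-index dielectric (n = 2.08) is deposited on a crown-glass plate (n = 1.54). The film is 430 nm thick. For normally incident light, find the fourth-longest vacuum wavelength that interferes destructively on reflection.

447 nm

Top surface (1.0 → 2.08): reflection off a higher-index medium gives a half-wave phase shift.
At the lower boundary (n = 2.08 to n = 1.54) the reflected ray undergoes no phase shift.
The two reflections differ by half a wavelength.
For weak reflection here: 2 n t = m λ.
λ = 2 n t / m. The fourth-longest wavelength is m = 4: λ = 2 × 2.08 × 430 / 4.00 = 447 nm.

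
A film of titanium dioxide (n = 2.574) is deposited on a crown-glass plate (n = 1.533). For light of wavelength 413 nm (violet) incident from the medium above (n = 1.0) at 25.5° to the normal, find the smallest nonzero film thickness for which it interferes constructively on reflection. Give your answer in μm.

0.0407 μm

Top surface (1.0 → 2.574): reflection off a higher-index medium gives a half-wave phase shift.
Bottom surface (2.574 → 1.533): reflection off a lower-index medium gives no phase shift.
Net: one phase inversion between the two reflected rays.
For maximum reflection here: 2 n t cos θ_r = (m + ½) λ.
Snell's law: 1.0 sin 25.5° = 2.574 sin θ_r → sin θ_r = 0.167, cos θ_r = 0.986.
Minimum at m = 0: t = λ / (4 n cos θ_r) = 413 / (4 × 2.574 × 0.986) = 40.7 nm.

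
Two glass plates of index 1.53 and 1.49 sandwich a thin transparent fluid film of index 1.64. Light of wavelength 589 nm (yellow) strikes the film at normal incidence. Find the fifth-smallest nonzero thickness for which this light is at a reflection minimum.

898 nm

Ray reflecting at the top interface goes from n = 1.53 toward n = 1.64: a half-wave phase shift.
Ray reflecting at the bottom interface goes from n = 1.64 toward n = 1.49: no phase shift.
The two reflections differ by half a wavelength.
So the condition for destructive reflection is 2 n t = m λ.
The fifth-smallest nonzero thickness corresponds to m = 5: t = m λ / (2 n) = 5.00 × 589 / (2 × 1.64) = 898 nm.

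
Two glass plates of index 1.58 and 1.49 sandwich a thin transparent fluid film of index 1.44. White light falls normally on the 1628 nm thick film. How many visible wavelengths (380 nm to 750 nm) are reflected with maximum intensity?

6

Ray reflecting at the top interface goes from n = 1.58 toward n = 1.44: no phase shift.
Ray reflecting at the bottom interface goes from n = 1.44 toward n = 1.49: a half-wave phase shift.
Exactly one π shift → a net half-wave offset.
So the condition for constructive reflection is 2 n t = (m + ½) λ.
λ = 2 n t / (m + ½) = 4689 / (m + ½) nm.
m=5: 852 nm (IR); m=6: 721 nm (visible); m=7: 625 nm (visible); m=8: 552 nm (visible); m=9: 494 nm (visible); m=10: 447 nm (visible); m=11: 408 nm (visible); m=12: 375 nm (UV).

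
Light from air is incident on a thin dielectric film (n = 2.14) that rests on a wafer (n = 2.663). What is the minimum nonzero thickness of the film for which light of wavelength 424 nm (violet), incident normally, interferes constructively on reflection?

Top surface (1.0 → 2.14): reflection off a higher-index medium gives a half-wave phase shift.
At the lower boundary (n = 2.14 to n = 2.663) the reflected ray undergoes a half-wave phase shift.
The two reflections carry the same phase change, so no net offset.
With no net inversion, constructive interference in reflection requires 2 n t = m λ.
Minimum nonzero at m = 1: t = λ / (2 n) = 424 / (2 × 2.14) = 99.1 nm.

99.1 nm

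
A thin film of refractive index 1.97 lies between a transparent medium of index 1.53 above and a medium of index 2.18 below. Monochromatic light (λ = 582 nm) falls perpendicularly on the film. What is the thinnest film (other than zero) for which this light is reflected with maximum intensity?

148 nm

Top surface (1.53 → 1.97): reflection off a higher-index medium gives a half-wave phase shift.
Ray reflecting at the bottom interface goes from n = 1.97 toward n = 2.18: a half-wave phase shift.
Zero or two π shifts → no net half-wave offset.
So the condition for constructive reflection is 2 n t = m λ.
Minimum nonzero at m = 1: t = λ / (2 n) = 582 / (2 × 1.97) = 148 nm.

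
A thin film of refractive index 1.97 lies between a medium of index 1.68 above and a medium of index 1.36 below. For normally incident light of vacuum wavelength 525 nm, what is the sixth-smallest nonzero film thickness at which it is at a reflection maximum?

At the upper boundary (n = 1.68 to n = 1.97) the reflected ray undergoes a half-wave phase shift.
Ray reflecting at the bottom interface goes from n = 1.97 toward n = 1.36: no phase shift.
Net: one phase inversion between the two reflected rays.
For bright reflection here: 2 n t = (m + ½) λ.
The sixth-smallest nonzero thickness corresponds to m = 5: t = (m + ½) λ / (2 n) = 5.50 × 525 / (2 × 1.97) = 733 nm.

733 nm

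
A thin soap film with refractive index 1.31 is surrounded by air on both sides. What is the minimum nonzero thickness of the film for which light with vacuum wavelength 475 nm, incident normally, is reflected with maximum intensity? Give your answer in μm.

Ray reflecting at the top interface goes from n = 1.0 toward n = 1.31: a half-wave phase shift.
At the lower boundary (n = 1.31 to n = 1.0) the reflected ray undergoes no phase shift.
The two reflections differ by half a wavelength.
So the condition for constructive reflection is 2 n t = (m + ½) λ.
Minimum at m = 0: t = λ / (4 n) = 475 / (4 × 1.31) = 90.6 nm.

0.0906 μm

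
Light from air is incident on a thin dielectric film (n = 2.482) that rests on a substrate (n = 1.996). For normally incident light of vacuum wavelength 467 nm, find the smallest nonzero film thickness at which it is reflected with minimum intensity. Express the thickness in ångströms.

941 Å

At the upper boundary (n = 1.0 to n = 2.482) the reflected ray undergoes a half-wave phase shift.
Bottom surface (2.482 → 1.996): reflection off a lower-index medium gives no phase shift.
The two reflections differ by half a wavelength.
So the condition for destructive reflection is 2 n t = m λ.
Minimum nonzero at m = 1: t = λ / (2 n) = 467 / (2 × 2.482) = 94.1 nm.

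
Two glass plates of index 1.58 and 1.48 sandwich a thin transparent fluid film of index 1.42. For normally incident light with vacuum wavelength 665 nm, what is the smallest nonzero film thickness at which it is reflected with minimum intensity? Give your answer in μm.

0.234 μm

At the upper boundary (n = 1.58 to n = 1.42) the reflected ray undergoes no phase shift.
Bottom surface (1.42 → 1.48): reflection off a higher-index medium gives a half-wave phase shift.
The two reflections differ by half a wavelength.
For dark reflection here: 2 n t = m λ.
The smallest nonzero thickness corresponds to m = 1: t = m λ / (2 n) = 1.00 × 665 / (2 × 1.42) = 234 nm.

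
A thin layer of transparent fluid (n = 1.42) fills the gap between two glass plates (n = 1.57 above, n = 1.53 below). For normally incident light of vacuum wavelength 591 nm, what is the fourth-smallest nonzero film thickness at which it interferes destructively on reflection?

832 nm

Ray reflecting at the top interface goes from n = 1.57 toward n = 1.42: no phase shift.
Ray reflecting at the bottom interface goes from n = 1.42 toward n = 1.53: a half-wave phase shift.
Net: one phase inversion between the two reflected rays.
For minimum reflection here: 2 n t = m λ.
The fourth-smallest nonzero thickness corresponds to m = 4: t = m λ / (2 n) = 4.00 × 591 / (2 × 1.42) = 832 nm.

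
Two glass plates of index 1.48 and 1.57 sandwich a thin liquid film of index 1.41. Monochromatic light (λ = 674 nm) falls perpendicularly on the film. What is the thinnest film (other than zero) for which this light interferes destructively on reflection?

239 nm

Top surface (1.48 → 1.41): reflection off a lower-index medium gives no phase shift.
Ray reflecting at the bottom interface goes from n = 1.41 toward n = 1.57: a half-wave phase shift.
The two reflections differ by half a wavelength.
With one net inversion, destructive interference in reflection requires 2 n t = m λ.
Minimum nonzero at m = 1: t = λ / (2 n) = 674 / (2 × 1.41) = 239 nm.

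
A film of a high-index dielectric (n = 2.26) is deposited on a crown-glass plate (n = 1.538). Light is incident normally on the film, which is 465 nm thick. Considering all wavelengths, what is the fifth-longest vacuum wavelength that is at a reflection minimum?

420 nm

Top surface (1.0 → 2.26): reflection off a higher-index medium gives a half-wave phase shift.
At the lower boundary (n = 2.26 to n = 1.538) the reflected ray undergoes no phase shift.
The two reflections differ by half a wavelength.
With one net inversion, destructive interference in reflection requires 2 n t = m λ.
λ = 2 n t / m. The fifth-longest wavelength is m = 5: λ = 2 × 2.26 × 465 / 5.00 = 420 nm.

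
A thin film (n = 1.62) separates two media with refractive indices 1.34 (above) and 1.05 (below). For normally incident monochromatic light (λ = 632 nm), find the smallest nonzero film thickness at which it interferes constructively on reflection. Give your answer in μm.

0.0975 μm

Top surface (1.34 → 1.62): reflection off a higher-index medium gives a half-wave phase shift.
At the lower boundary (n = 1.62 to n = 1.05) the reflected ray undergoes no phase shift.
Net: one phase inversion between the two reflected rays.
For bright reflection here: 2 n t = (m + ½) λ.
Minimum at m = 0: t = λ / (4 n) = 632 / (4 × 1.62) = 97.5 nm.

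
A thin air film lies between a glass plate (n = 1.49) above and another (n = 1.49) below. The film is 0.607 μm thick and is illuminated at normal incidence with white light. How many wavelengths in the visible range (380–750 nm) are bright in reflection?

1

Ray reflecting at the top interface goes from n = 1.49 toward n = 1.0: no phase shift.
At the lower boundary (n = 1.0 to n = 1.49) the reflected ray undergoes a half-wave phase shift.
Net: one phase inversion between the two reflected rays.
For maximum reflection here: 2 n t = (m + ½) λ.
λ = 2 n t / (m + ½) = 1214 / (m + ½) nm.
m=1: 809 nm (IR); m=2: 486 nm (visible); m=3: 347 nm (UV).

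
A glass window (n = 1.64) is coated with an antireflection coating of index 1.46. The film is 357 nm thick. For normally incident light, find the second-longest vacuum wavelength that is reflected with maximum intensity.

521 nm

Ray reflecting at the top interface goes from n = 1.0 toward n = 1.46: a half-wave phase shift.
At the lower boundary (n = 1.46 to n = 1.64) the reflected ray undergoes a half-wave phase shift.
Net: no relative phase inversion (both shifts match).
For strong reflection here: 2 n t = m λ.
λ = 2 n t / m. The second-longest wavelength is m = 2: λ = 2 × 1.46 × 357 / 2.00 = 521 nm.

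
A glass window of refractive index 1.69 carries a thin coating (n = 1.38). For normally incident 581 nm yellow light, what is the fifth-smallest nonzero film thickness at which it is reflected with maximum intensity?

Top surface (1.0 → 1.38): reflection off a higher-index medium gives a half-wave phase shift.
At the lower boundary (n = 1.38 to n = 1.69) the reflected ray undergoes a half-wave phase shift.
Net: no relative phase inversion (both shifts match).
With no net inversion, constructive interference in reflection requires 2 n t = m λ.
The fifth-smallest nonzero thickness corresponds to m = 5: t = m λ / (2 n) = 5.00 × 581 / (2 × 1.38) = 1053 nm.

1053 nm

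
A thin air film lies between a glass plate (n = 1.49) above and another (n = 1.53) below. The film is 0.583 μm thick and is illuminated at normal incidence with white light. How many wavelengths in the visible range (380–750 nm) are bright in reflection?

Ray reflecting at the top interface goes from n = 1.49 toward n = 1.0: no phase shift.
Ray reflecting at the bottom interface goes from n = 1.0 toward n = 1.53: a half-wave phase shift.
The two reflections differ by half a wavelength.
So the condition for constructive reflection is 2 n t = (m + ½) λ.
λ = 2 n t / (m + ½) = 1166 / (m + ½) nm.
m=1: 777 nm (IR); m=2: 466 nm (visible); m=3: 333 nm (UV).

1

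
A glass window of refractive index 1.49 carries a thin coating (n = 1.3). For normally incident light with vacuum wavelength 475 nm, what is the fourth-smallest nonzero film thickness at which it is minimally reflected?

Top surface (1.0 → 1.3): reflection off a higher-index medium gives a half-wave phase shift.
Ray reflecting at the bottom interface goes from n = 1.3 toward n = 1.49: a half-wave phase shift.
Zero or two π shifts → no net half-wave offset.
With no net inversion, destructive interference in reflection requires 2 n t = (m + ½) λ.
The fourth-smallest nonzero thickness corresponds to m = 3: t = (m + ½) λ / (2 n) = 3.50 × 475 / (2 × 1.3) = 639 nm.

639 nm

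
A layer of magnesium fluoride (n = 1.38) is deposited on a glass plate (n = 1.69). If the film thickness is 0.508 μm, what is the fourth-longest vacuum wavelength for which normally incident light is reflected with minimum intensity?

Ray reflecting at the top interface goes from n = 1.0 toward n = 1.38: a half-wave phase shift.
Ray reflecting at the bottom interface goes from n = 1.38 toward n = 1.69: a half-wave phase shift.
The two reflections carry the same phase change, so no net offset.
For dark reflection here: 2 n t = (m + ½) λ.
λ = 2 n t / (m + ½). The fourth-longest wavelength is m = 3: λ = 2 × 1.38 × 508 / 3.50 = 401 nm.

401 nm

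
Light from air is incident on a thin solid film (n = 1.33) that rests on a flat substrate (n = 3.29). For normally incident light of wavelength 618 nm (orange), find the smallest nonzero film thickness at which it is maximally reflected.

232 nm

At the upper boundary (n = 1.0 to n = 1.33) the reflected ray undergoes a half-wave phase shift.
Bottom surface (1.33 → 3.29): reflection off a higher-index medium gives a half-wave phase shift.
The two reflections carry the same phase change, so no net offset.
So the condition for constructive reflection is 2 n t = m λ.
Minimum nonzero at m = 1: t = λ / (2 n) = 618 / (2 × 1.33) = 232 nm.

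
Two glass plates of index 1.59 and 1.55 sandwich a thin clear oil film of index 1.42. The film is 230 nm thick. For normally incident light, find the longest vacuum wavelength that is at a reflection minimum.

653 nm

At the upper boundary (n = 1.59 to n = 1.42) the reflected ray undergoes no phase shift.
Bottom surface (1.42 → 1.55): reflection off a higher-index medium gives a half-wave phase shift.
Exactly one π shift → a net half-wave offset.
With one net inversion, destructive interference in reflection requires 2 n t = m λ.
λ = 2 n t / m. The longest wavelength is m = 1: λ = 2 × 1.42 × 230 / 1.00 = 653 nm.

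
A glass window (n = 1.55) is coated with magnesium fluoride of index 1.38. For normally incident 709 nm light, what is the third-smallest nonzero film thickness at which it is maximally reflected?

771 nm

At the upper boundary (n = 1.0 to n = 1.38) the reflected ray undergoes a half-wave phase shift.
Ray reflecting at the bottom interface goes from n = 1.38 toward n = 1.55: a half-wave phase shift.
Zero or two π shifts → no net half-wave offset.
For bright reflection here: 2 n t = m λ.
The third-smallest nonzero thickness corresponds to m = 3: t = m λ / (2 n) = 3.00 × 709 / (2 × 1.38) = 771 nm.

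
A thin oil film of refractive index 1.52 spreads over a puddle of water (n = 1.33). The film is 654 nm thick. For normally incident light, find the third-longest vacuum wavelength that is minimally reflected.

663 nm

Top surface (1.0 → 1.52): reflection off a higher-index medium gives a half-wave phase shift.
Bottom surface (1.52 → 1.33): reflection off a lower-index medium gives no phase shift.
Net: one phase inversion between the two reflected rays.
For minimum reflection here: 2 n t = m λ.
λ = 2 n t / m. The third-longest wavelength is m = 3: λ = 2 × 1.52 × 654 / 3.00 = 663 nm.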